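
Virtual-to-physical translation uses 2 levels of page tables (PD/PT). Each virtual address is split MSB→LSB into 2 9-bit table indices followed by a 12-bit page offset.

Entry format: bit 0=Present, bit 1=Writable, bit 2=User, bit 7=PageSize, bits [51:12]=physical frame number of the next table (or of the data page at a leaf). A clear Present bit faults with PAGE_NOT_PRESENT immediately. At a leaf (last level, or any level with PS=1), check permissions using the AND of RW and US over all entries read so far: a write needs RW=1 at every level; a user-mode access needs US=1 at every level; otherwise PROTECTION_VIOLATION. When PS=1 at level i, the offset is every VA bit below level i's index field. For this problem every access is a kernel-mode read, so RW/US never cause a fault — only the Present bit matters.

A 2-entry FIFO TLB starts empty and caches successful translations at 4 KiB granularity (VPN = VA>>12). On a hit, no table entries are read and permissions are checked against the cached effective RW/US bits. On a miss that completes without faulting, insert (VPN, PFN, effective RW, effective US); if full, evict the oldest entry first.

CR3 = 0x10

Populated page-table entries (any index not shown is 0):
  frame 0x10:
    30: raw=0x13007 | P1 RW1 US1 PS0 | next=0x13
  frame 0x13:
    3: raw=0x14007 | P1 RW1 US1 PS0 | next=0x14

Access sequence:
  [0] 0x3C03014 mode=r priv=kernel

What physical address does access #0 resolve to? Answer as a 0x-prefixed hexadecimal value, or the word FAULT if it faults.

Trace:
#0 VA=0x3C03014 (r,kernel):
  [0] read 0x10 idx=30: raw=0x13007 flags P=1 W=1 U=1 S=0
  [1] read 0x13 idx=3: raw=0x14007 flags P=1 W=1 U=1 S=0
  → PA=0x14014  (2 entries read)

Access #0 PA: 0x14014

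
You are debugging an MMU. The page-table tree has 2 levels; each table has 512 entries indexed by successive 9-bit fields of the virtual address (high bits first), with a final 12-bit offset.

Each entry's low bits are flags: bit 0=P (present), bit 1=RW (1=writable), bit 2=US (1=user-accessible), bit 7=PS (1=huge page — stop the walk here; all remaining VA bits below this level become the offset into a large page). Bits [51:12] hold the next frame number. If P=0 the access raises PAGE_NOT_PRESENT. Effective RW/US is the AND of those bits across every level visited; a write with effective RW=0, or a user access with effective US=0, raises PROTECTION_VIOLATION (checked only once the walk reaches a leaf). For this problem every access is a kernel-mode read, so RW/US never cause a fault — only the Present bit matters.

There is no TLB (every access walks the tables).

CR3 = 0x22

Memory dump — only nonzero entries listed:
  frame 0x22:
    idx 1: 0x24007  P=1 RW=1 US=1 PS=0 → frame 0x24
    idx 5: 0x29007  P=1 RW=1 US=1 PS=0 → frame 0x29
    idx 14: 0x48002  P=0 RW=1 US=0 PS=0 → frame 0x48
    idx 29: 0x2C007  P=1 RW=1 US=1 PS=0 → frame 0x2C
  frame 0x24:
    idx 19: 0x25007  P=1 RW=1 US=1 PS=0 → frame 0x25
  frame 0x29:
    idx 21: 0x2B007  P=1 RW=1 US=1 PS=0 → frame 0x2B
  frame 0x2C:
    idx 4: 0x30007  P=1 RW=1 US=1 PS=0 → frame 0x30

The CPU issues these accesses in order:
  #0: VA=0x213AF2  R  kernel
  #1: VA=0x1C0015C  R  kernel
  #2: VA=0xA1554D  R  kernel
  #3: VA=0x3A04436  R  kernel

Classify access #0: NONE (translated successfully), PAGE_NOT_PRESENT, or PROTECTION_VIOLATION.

Per-access translation:
#0 VA=0x213AF2 (r,kernel):
  L0 @0x22[1] → 0x24007  P=1,RW=1,US=1,PS=0
  L1 @0x24[19] → 0x25007  P=1,RW=1,US=1,PS=0
  ⇒ phys 0x25AF2  [2 reads]
#1 VA=0x1C0015C (r,kernel):
  L0 @0x22[14] → 0x48002  P=0,RW=1,US=0,PS=0
  ✗ PAGE_NOT_PRESENT  [1 reads]
#2 VA=0xA1554D (r,kernel):
  L0 @0x22[5] → 0x29007  P=1,RW=1,US=1,PS=0
  L1 @0x29[21] → 0x2B007  P=1,RW=1,US=1,PS=0
  ⇒ phys 0x2B54D  [2 reads]
#3 VA=0x3A04436 (r,kernel):
  L0 @0x22[29] → 0x2C007  P=1,RW=1,US=1,PS=0
  L1 @0x2C[4] → 0x30007  P=1,RW=1,US=1,PS=0
  ⇒ phys 0x30436  [2 reads]

Access #0 fault: NONE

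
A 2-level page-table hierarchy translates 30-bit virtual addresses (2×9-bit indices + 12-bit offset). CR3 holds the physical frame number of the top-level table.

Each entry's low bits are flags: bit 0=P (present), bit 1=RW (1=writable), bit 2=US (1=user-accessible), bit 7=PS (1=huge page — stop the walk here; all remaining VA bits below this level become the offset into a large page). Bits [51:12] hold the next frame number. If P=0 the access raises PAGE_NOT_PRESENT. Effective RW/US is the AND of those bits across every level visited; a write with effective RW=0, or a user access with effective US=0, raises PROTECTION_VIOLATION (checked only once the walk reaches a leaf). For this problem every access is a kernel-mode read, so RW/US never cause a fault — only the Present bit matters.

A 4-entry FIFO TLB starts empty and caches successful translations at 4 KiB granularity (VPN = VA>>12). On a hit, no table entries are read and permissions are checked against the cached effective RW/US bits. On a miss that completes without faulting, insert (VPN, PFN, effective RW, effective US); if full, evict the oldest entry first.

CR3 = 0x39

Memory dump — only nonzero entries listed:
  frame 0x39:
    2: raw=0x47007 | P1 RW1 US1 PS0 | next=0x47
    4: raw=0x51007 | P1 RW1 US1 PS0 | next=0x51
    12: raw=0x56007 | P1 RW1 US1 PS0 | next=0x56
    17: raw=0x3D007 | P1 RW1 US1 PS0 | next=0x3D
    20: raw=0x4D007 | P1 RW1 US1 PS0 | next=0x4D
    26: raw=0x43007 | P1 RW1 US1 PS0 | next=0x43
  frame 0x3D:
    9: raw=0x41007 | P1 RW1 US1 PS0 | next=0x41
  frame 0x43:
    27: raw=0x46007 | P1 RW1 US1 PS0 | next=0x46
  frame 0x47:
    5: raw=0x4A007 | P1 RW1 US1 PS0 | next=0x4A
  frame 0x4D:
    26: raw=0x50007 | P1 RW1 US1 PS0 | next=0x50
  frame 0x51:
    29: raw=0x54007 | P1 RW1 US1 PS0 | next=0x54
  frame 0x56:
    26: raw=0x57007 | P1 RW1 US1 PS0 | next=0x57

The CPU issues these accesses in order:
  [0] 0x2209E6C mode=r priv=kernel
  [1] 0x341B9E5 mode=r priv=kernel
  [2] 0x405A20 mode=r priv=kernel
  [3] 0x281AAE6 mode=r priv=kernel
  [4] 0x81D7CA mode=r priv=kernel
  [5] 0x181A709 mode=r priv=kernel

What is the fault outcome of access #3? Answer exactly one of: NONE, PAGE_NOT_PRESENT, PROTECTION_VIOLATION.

Trace:
#0 VA=0x2209E6C (r,kernel):
  [0] read 0x39 idx=17: raw=0x3D007 flags P=1 W=1 U=1 S=0
  [1] read 0x3D idx=9: raw=0x41007 flags P=1 W=1 U=1 S=0
  ✓ 0x41E6C  — 2 lookups
#1 VA=0x341B9E5 (r,kernel):
  [0] read 0x39 idx=26: raw=0x43007 flags P=1 W=1 U=1 S=0
  [1] read 0x43 idx=27: raw=0x46007 flags P=1 W=1 U=1 S=0
  ✓ 0x469E5  — 2 lookups
#2 VA=0x405A20 (r,kernel):
  [0] read 0x39 idx=2: raw=0x47007 flags P=1 W=1 U=1 S=0
  [1] read 0x47 idx=5: raw=0x4A007 flags P=1 W=1 U=1 S=0
  ✓ 0x4AA20  — 2 lookups
#3 VA=0x281AAE6 (r,kernel):
  [0] read 0x39 idx=20: raw=0x4D007 flags P=1 W=1 U=1 S=0
  [1] read 0x4D idx=26: raw=0x50007 flags P=1 W=1 U=1 S=0
  ✓ 0x50AE6  — 2 lookups
#4 VA=0x81D7CA (r,kernel):
  [0] read 0x39 idx=4: raw=0x51007 flags P=1 W=1 U=1 S=0
  [1] read 0x51 idx=29: raw=0x54007 flags P=1 W=1 U=1 S=0
  ✓ 0x547CA  — 2 lookups
#5 VA=0x181A709 (r,kernel):
  [0] read 0x39 idx=12: raw=0x56007 flags P=1 W=1 U=1 S=0
  [1] read 0x56 idx=26: raw=0x57007 flags P=1 W=1 U=1 S=0
  ✓ 0x57709  — 2 lookups

Access #3 fault: NONE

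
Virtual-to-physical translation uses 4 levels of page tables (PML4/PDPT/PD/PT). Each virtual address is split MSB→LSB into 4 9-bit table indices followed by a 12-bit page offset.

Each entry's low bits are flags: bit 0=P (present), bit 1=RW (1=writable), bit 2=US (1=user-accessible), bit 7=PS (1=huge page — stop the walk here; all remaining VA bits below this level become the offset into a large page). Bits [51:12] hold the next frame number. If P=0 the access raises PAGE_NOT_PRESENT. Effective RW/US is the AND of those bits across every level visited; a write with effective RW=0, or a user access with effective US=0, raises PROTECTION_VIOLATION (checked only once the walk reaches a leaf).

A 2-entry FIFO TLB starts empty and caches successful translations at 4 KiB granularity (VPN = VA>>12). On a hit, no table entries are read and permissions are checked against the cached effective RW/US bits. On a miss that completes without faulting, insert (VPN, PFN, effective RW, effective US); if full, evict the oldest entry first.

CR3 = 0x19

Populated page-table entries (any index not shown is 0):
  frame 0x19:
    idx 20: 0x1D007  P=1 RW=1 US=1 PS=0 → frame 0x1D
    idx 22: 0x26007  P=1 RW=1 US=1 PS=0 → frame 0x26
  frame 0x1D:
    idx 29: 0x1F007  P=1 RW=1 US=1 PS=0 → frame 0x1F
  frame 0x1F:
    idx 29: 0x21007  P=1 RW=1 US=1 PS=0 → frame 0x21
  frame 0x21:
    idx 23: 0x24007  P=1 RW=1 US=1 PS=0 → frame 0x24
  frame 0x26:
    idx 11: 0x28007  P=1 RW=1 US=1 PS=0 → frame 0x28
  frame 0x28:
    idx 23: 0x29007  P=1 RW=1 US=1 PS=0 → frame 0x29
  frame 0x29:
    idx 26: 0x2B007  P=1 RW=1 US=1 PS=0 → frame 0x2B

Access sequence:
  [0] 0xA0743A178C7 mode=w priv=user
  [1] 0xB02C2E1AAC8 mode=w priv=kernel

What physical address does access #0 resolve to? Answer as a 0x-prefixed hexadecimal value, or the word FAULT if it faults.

Per-access translation:
#0 VA=0xA0743A178C7 (w,user):
  L0: frame=0x19 idx=20 entry=0x1D007 [P=1 RW=1 US=1 PS=0]
  L1: frame=0x1D idx=29 entry=0x1F007 [P=1 RW=1 US=1 PS=0]
  L2: frame=0x1F idx=29 entry=0x21007 [P=1 RW=1 US=1 PS=0]
  L3: frame=0x21 idx=23 entry=0x24007 [P=1 RW=1 US=1 PS=0]
  ✓ 0x248C7  — 4 lookups
#1 VA=0xB02C2E1AAC8 (w,kernel):
  L0: frame=0x19 idx=22 entry=0x26007 [P=1 RW=1 US=1 PS=0]
  L1: frame=0x26 idx=11 entry=0x28007 [P=1 RW=1 US=1 PS=0]
  L2: frame=0x28 idx=23 entry=0x29007 [P=1 RW=1 US=1 PS=0]
  L3: frame=0x29 idx=26 entry=0x2B007 [P=1 RW=1 US=1 PS=0]
  ✓ 0x2BAC8  — 4 lookups

Access #0 PA: 0x248C7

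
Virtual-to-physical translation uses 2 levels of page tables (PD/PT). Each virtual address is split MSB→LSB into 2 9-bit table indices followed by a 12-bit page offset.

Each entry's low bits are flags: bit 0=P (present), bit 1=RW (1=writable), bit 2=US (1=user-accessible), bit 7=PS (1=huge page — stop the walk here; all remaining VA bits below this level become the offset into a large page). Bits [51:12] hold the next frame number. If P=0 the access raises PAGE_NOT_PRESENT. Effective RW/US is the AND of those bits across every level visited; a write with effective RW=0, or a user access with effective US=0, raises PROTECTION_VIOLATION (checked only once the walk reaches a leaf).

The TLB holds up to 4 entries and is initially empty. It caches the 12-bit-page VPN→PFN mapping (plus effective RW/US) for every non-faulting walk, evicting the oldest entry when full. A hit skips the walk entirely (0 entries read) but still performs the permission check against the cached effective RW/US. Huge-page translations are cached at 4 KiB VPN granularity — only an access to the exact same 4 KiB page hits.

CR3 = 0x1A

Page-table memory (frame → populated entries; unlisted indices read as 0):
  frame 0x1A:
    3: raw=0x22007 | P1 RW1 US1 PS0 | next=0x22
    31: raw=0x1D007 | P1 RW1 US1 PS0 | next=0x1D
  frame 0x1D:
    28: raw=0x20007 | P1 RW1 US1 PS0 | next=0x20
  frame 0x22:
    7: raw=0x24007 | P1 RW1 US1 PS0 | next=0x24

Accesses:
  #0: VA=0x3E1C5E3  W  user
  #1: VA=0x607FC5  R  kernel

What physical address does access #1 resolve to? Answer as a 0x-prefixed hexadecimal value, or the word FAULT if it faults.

Walk each access:
#0 VA=0x3E1C5E3 (w,user):
  L0: frame=0x1A idx=31 entry=0x1D007 [P=1 RW=1 US=1 PS=0]
  L1: frame=0x1D idx=28 entry=0x20007 [P=1 RW=1 US=1 PS=0]
  ⇒ phys 0x205E3  [2 reads]
#1 VA=0x607FC5 (r,kernel):
  L0: frame=0x1A idx=3 entry=0x22007 [P=1 RW=1 US=1 PS=0]
  L1: frame=0x22 idx=7 entry=0x24007 [P=1 RW=1 US=1 PS=0]
  ⇒ phys 0x24FC5  [2 reads]

Access #1 PA: 0x24FC5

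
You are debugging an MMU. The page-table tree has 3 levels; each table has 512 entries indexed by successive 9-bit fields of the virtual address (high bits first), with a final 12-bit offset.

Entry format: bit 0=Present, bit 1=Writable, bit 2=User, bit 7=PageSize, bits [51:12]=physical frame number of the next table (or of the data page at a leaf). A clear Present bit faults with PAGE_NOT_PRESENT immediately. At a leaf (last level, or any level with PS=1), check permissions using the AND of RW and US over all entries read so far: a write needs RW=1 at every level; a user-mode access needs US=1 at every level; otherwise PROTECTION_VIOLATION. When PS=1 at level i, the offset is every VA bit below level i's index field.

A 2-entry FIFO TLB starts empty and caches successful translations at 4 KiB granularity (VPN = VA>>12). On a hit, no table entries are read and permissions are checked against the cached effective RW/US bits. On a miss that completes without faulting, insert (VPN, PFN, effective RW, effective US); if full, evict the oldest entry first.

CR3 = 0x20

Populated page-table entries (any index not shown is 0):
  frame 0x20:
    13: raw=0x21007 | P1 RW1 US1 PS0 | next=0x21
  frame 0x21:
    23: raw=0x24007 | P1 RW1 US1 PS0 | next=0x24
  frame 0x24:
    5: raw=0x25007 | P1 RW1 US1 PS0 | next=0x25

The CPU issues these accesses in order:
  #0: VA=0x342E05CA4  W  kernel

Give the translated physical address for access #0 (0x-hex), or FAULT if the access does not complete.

Trace:
#0 VA=0x342E05CA4 (w,kernel):
  lvl0: tbl 0x20, slot 13 ⇒ 0x21007 (P1/RW1/US1/PS0)
  lvl1: tbl 0x21, slot 23 ⇒ 0x24007 (P1/RW1/US1/PS0)
  lvl2: tbl 0x24, slot 5 ⇒ 0x25007 (P1/RW1/US1/PS0)
  → PA=0x25CA4  (3 entries read)

Access #0 PA: 0x25CA4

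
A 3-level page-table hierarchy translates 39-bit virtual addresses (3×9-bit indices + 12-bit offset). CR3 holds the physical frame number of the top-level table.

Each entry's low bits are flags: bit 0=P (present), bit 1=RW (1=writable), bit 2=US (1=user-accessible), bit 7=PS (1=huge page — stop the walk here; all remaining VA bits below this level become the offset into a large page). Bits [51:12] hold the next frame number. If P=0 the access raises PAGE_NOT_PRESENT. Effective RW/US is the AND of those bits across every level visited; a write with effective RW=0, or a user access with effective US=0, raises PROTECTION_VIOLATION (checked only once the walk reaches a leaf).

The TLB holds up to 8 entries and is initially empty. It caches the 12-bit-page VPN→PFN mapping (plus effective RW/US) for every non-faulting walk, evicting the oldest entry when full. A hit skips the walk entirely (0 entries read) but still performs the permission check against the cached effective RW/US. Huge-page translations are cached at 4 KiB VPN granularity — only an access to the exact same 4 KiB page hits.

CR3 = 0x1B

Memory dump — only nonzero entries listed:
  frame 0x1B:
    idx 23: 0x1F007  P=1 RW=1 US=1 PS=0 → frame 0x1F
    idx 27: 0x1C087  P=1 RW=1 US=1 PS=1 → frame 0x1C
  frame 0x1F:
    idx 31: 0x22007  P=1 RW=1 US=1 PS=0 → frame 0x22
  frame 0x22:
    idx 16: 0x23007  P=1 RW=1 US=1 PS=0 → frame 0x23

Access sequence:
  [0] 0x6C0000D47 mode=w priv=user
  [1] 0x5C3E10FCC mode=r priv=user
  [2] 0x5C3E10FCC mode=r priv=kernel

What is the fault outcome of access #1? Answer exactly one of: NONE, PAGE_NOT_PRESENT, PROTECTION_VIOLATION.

Walk each access:
#0 VA=0x6C0000D47 (w,user):
  L0: frame=0x1B idx=27 entry=0x1C087 [P=1 RW=1 US=1 PS=1]
  ✓ 0x1CD47 (huge @L0)  — 1 lookups
#1 VA=0x5C3E10FCC (r,user):
  L0: frame=0x1B idx=23 entry=0x1F007 [P=1 RW=1 US=1 PS=0]
  L1: frame=0x1F idx=31 entry=0x22007 [P=1 RW=1 US=1 PS=0]
  L2: frame=0x22 idx=16 entry=0x23007 [P=1 RW=1 US=1 PS=0]
  ✓ 0x23FCC  — 3 lookups
#2 VA=0x5C3E10FCC (r,kernel):
  TLB hit vpn=0x5C3E10 → PA=0x23FCC

Access #1 fault: NONE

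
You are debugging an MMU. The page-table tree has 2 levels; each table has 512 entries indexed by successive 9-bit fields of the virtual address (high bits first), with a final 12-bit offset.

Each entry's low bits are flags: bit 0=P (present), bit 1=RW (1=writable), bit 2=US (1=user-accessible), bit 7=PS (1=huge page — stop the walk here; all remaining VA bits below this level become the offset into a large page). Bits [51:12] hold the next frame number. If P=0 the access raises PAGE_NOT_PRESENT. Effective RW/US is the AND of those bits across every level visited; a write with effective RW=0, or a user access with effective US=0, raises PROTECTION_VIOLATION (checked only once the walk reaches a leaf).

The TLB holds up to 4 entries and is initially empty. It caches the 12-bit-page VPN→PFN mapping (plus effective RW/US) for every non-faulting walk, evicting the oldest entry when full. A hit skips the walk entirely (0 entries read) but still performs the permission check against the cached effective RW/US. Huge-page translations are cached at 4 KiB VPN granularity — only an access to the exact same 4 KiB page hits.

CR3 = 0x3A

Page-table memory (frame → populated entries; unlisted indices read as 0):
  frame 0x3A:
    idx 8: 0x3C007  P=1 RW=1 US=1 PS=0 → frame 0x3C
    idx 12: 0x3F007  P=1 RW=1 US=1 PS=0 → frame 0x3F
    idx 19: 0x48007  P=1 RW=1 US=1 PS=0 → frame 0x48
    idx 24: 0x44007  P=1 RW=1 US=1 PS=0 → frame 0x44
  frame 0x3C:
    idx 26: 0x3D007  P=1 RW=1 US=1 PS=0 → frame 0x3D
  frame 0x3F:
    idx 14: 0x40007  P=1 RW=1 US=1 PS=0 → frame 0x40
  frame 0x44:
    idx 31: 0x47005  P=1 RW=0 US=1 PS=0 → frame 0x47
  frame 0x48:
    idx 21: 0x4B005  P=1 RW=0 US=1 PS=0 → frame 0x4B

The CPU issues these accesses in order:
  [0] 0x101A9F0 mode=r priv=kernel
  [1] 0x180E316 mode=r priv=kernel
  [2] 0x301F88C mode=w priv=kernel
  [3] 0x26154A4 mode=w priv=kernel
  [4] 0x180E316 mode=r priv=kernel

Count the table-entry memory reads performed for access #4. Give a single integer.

Per-access translation:
#0 VA=0x101A9F0 (r,kernel):
  lvl0: tbl 0x3A, slot 8 ⇒ 0x3C007 (P1/RW1/US1/PS0)
  lvl1: tbl 0x3C, slot 26 ⇒ 0x3D007 (P1/RW1/US1/PS0)
  → PA=0x3D9F0  (2 entries read)
#1 VA=0x180E316 (r,kernel):
  lvl0: tbl 0x3A, slot 12 ⇒ 0x3F007 (P1/RW1/US1/PS0)
  lvl1: tbl 0x3F, slot 14 ⇒ 0x40007 (P1/RW1/US1/PS0)
  → PA=0x40316  (2 entries read)
#2 VA=0x301F88C (w,kernel):
  lvl0: tbl 0x3A, slot 24 ⇒ 0x44007 (P1/RW1/US1/PS0)
  lvl1: tbl 0x44, slot 31 ⇒ 0x47005 (P1/RW0/US1/PS0)
  → PROTECTION_VIOLATION  (2 entries read)
#3 VA=0x26154A4 (w,kernel):
  lvl0: tbl 0x3A, slot 19 ⇒ 0x48007 (P1/RW1/US1/PS0)
  lvl1: tbl 0x48, slot 21 ⇒ 0x4B005 (P1/RW0/US1/PS0)
  → PROTECTION_VIOLATION  (2 entries read)
#4 VA=0x180E316 (r,kernel):
  TLB hit vpn=0x180E → PA=0x40316

Entries read for #4: 0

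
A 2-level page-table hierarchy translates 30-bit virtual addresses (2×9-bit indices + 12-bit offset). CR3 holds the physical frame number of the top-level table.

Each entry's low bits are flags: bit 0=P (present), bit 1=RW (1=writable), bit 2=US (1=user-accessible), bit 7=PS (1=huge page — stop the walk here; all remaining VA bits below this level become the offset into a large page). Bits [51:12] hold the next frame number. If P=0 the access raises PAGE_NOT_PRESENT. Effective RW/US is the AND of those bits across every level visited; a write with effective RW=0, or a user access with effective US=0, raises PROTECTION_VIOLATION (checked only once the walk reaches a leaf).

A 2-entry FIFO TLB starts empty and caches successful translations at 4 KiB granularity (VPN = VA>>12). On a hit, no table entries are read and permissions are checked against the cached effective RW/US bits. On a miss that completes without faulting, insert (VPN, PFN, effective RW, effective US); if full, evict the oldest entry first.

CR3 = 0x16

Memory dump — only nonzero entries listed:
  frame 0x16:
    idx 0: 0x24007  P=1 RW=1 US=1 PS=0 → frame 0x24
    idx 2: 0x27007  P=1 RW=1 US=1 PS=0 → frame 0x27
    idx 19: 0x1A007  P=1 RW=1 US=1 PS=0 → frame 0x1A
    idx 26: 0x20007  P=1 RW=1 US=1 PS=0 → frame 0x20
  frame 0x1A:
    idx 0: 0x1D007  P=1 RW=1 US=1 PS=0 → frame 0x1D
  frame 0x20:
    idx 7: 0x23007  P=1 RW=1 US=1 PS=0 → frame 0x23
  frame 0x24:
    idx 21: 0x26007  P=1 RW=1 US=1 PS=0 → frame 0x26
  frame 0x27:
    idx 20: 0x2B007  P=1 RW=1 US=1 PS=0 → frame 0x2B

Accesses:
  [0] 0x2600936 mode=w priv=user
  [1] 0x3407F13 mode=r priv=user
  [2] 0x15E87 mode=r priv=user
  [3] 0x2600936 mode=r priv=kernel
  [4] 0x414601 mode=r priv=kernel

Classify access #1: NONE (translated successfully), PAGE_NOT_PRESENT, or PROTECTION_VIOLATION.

Trace:
#0 VA=0x2600936 (w,user):
  L0: frame=0x16 idx=19 entry=0x1A007 [P=1 RW=1 US=1 PS=0]
  L1: frame=0x1A idx=0 entry=0x1D007 [P=1 RW=1 US=1 PS=0]
  → PA=0x1D936  (2 entries read)
#1 VA=0x3407F13 (r,user):
  L0: frame=0x16 idx=26 entry=0x20007 [P=1 RW=1 US=1 PS=0]
  L1: frame=0x20 idx=7 entry=0x23007 [P=1 RW=1 US=1 PS=0]
  → PA=0x23F13  (2 entries read)
#2 VA=0x15E87 (r,user):
  L0: frame=0x16 idx=0 entry=0x24007 [P=1 RW=1 US=1 PS=0]
  L1: frame=0x24 idx=21 entry=0x26007 [P=1 RW=1 US=1 PS=0]
  → PA=0x26E87  (2 entries read)
#3 VA=0x2600936 (r,kernel):
  L0: frame=0x16 idx=19 entry=0x1A007 [P=1 RW=1 US=1 PS=0]
  L1: frame=0x1A idx=0 entry=0x1D007 [P=1 RW=1 US=1 PS=0]
  → PA=0x1D936  (2 entries read)
#4 VA=0x414601 (r,kernel):
  L0: frame=0x16 idx=2 entry=0x27007 [P=1 RW=1 US=1 PS=0]
  L1: frame=0x27 idx=20 entry=0x2B007 [P=1 RW=1 US=1 PS=0]
  → PA=0x2B601  (2 entries read)

Access #1 fault: NONE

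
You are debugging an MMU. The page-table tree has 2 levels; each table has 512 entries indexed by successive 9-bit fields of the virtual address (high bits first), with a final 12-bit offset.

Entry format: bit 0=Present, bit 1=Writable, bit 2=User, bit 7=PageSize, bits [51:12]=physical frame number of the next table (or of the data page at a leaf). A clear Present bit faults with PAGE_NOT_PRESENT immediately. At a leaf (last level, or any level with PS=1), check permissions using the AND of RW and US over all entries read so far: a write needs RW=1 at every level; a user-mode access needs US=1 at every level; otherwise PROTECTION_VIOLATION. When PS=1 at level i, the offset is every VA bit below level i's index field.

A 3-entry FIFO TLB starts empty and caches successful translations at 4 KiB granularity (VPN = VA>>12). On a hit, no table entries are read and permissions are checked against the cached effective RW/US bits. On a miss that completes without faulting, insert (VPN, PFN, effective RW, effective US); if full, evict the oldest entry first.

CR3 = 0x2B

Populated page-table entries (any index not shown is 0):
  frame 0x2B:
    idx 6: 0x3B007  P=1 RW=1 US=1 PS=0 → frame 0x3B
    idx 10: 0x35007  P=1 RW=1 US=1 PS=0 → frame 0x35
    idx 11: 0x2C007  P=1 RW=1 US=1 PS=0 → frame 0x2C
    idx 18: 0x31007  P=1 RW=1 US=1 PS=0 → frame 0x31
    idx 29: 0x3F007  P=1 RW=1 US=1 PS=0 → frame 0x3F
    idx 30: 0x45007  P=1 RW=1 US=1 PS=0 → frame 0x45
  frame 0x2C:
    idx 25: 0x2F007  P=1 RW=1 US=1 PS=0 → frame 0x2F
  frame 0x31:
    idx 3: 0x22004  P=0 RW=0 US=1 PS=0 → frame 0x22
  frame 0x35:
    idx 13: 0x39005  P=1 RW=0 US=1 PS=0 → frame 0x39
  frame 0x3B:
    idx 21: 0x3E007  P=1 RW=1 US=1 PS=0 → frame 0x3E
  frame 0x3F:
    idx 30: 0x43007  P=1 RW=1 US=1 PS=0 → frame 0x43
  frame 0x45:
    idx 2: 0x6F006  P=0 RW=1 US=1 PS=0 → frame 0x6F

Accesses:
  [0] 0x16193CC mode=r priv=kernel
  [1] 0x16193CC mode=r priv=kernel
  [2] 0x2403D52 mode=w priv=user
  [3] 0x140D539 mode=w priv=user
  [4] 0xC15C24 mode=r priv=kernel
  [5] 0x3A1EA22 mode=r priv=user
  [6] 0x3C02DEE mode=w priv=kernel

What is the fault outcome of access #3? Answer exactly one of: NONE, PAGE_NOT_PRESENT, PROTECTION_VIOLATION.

Walk each access:
#0 VA=0x16193CC (r,kernel):
  L0: frame=0x2B idx=11 entry=0x2C007 [P=1 RW=1 US=1 PS=0]
  L1: frame=0x2C idx=25 entry=0x2F007 [P=1 RW=1 US=1 PS=0]
  → PA=0x2F3CC  (2 entries read)
#1 VA=0x16193CC (r,kernel):
  TLB hit vpn=0x1619 → PA=0x2F3CC
#2 VA=0x2403D52 (w,user):
  L0: frame=0x2B idx=18 entry=0x31007 [P=1 RW=1 US=1 PS=0]
  L1: frame=0x31 idx=3 entry=0x22004 [P=0 RW=0 US=1 PS=0]
  → PAGE_NOT_PRESENT  (2 entries read)
#3 VA=0x140D539 (w,user):
  L0: frame=0x2B idx=10 entry=0x35007 [P=1 RW=1 US=1 PS=0]
  L1: frame=0x35 idx=13 entry=0x39005 [P=1 RW=0 US=1 PS=0]
  → PROTECTION_VIOLATION  (2 entries read)
#4 VA=0xC15C24 (r,kernel):
  L0: frame=0x2B idx=6 entry=0x3B007 [P=1 RW=1 US=1 PS=0]
  L1: frame=0x3B idx=21 entry=0x3E007 [P=1 RW=1 US=1 PS=0]
  → PA=0x3EC24  (2 entries read)
#5 VA=0x3A1EA22 (r,user):
  L0: frame=0x2B idx=29 entry=0x3F007 [P=1 RW=1 US=1 PS=0]
  L1: frame=0x3F idx=30 entry=0x43007 [P=1 RW=1 US=1 PS=0]
  → PA=0x43A22  (2 entries read)
#6 VA=0x3C02DEE (w,kernel):
  L0: frame=0x2B idx=30 entry=0x45007 [P=1 RW=1 US=1 PS=0]
  L1: frame=0x45 idx=2 entry=0x6F006 [P=0 RW=1 US=1 PS=0]
  → PAGE_NOT_PRESENT  (2 entries read)

Access #3 fault: PROTECTION_VIOLATION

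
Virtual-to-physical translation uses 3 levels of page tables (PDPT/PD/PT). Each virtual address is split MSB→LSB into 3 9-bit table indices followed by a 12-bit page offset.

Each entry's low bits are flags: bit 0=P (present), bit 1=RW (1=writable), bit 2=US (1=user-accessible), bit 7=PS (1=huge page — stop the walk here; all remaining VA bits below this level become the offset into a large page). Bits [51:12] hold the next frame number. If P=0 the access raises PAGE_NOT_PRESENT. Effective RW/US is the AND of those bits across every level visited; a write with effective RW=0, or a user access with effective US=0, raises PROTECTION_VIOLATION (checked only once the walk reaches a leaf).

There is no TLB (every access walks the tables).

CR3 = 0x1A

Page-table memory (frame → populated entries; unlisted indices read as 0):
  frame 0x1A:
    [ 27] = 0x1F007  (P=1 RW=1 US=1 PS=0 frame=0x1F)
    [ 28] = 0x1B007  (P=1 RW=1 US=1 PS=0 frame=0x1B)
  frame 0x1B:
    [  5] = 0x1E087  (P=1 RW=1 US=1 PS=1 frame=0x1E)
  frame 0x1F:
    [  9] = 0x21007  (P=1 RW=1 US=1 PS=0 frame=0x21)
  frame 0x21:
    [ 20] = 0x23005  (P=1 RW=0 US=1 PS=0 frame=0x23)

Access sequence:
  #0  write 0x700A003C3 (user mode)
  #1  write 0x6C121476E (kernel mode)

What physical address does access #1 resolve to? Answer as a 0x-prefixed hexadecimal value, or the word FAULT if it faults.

Walk each access:
#0 VA=0x700A003C3 (w,user):
  L0 @0x1A[28] → 0x1B007  P=1,RW=1,US=1,PS=0
  L1 @0x1B[5] → 0x1E087  P=1,RW=1,US=1,PS=1
  → PA=0x1E3C3 (huge @L1)  (2 entries read)
#1 VA=0x6C121476E (w,kernel):
  L0 @0x1A[27] → 0x1F007  P=1,RW=1,US=1,PS=0
  L1 @0x1F[9] → 0x21007  P=1,RW=1,US=1,PS=0
  L2 @0x21[20] → 0x23005  P=1,RW=0,US=1,PS=0
  ⇒ fault: PROTECTION_VIOLATION  — 3 lookups

Access #1 PA: FAULT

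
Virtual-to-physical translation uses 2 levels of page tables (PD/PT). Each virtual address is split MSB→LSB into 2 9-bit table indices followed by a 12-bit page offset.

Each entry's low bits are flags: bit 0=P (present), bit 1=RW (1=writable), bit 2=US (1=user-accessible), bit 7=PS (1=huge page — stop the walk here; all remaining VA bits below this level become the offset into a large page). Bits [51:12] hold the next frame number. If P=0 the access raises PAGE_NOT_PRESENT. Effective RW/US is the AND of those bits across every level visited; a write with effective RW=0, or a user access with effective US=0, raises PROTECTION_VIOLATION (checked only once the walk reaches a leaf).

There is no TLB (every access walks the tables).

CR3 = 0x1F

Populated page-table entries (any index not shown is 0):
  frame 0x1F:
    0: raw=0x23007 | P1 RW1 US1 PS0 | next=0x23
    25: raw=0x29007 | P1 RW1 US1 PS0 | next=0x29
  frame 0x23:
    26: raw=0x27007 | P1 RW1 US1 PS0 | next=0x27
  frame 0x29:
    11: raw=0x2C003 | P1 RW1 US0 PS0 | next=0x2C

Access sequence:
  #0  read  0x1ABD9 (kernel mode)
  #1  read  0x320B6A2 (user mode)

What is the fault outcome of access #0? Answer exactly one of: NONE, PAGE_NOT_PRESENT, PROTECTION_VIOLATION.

Per-access translation:
#0 VA=0x1ABD9 (r,kernel):
  [0] read 0x1F idx=0: raw=0x23007 flags P=1 W=1 U=1 S=0
  [1] read 0x23 idx=26: raw=0x27007 flags P=1 W=1 U=1 S=0
  → PA=0x27BD9  (2 entries read)
#1 VA=0x320B6A2 (r,user):
  [0] read 0x1F idx=25: raw=0x29007 flags P=1 W=1 U=1 S=0
  [1] read 0x29 idx=11: raw=0x2C003 flags P=1 W=1 U=0 S=0
  ⇒ fault: PROTECTION_VIOLATION  — 2 lookups

Access #0 fault: NONE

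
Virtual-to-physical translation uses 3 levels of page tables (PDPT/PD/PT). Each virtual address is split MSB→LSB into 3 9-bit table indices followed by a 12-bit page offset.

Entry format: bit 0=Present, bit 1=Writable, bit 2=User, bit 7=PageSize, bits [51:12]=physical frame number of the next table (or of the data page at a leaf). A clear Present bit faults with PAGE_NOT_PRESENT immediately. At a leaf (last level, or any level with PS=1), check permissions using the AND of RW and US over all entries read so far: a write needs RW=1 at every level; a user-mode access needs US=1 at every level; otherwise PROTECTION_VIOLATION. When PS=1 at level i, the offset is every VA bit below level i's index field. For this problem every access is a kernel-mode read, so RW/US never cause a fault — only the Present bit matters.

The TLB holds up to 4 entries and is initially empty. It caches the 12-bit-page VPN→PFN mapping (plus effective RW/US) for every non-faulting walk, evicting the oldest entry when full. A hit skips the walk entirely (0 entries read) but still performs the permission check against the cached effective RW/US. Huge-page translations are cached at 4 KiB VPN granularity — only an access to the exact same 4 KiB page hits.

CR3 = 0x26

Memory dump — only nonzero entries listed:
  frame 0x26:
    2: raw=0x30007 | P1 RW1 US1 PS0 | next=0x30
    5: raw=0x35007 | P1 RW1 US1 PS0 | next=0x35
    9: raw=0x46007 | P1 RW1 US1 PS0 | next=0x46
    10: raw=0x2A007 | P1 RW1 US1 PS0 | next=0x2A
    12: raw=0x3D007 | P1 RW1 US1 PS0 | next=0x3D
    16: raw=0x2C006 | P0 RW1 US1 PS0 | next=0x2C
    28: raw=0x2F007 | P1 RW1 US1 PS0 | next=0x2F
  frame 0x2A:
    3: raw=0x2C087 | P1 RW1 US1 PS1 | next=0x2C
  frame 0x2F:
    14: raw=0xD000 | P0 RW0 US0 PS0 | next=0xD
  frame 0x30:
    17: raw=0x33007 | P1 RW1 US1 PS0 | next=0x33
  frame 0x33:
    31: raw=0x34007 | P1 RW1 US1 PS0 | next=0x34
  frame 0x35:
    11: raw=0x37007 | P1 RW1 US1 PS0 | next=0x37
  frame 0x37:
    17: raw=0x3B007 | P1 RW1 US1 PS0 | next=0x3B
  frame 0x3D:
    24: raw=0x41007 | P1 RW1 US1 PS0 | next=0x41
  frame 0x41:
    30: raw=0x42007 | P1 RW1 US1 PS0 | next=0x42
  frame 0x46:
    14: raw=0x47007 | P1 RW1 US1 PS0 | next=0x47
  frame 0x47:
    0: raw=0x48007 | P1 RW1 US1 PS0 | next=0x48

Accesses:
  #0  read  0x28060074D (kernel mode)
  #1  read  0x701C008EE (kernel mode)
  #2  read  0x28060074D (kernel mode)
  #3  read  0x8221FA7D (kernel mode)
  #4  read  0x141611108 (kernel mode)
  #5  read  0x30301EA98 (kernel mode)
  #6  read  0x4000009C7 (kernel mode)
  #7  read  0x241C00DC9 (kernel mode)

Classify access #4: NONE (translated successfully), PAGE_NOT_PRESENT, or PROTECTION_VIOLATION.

Trace:
#0 VA=0x28060074D (r,kernel):
  lvl0: tbl 0x26, slot 10 ⇒ 0x2A007 (P1/RW1/US1/PS0)
  lvl1: tbl 0x2A, slot 3 ⇒ 0x2C087 (P1/RW1/US1/PS1)
  → PA=0x2C74D (huge @L1)  (2 entries read)
#1 VA=0x701C008EE (r,kernel):
  lvl0: tbl 0x26, slot 28 ⇒ 0x2F007 (P1/RW1/US1/PS0)
  lvl1: tbl 0x2F, slot 14 ⇒ 0xD000 (P0/RW0/US0/PS0)
  ✗ PAGE_NOT_PRESENT  [2 reads]
#2 VA=0x28060074D (r,kernel):
  TLB hit vpn=0x280600 → PA=0x2C74D
#3 VA=0x8221FA7D (r,kernel):
  lvl0: tbl 0x26, slot 2 ⇒ 0x30007 (P1/RW1/US1/PS0)
  lvl1: tbl 0x30, slot 17 ⇒ 0x33007 (P1/RW1/US1/PS0)
  lvl2: tbl 0x33, slot 31 ⇒ 0x34007 (P1/RW1/US1/PS0)
  → PA=0x34A7D  (3 entries read)
#4 VA=0x141611108 (r,kernel):
  lvl0: tbl 0x26, slot 5 ⇒ 0x35007 (P1/RW1/US1/PS0)
  lvl1: tbl 0x35, slot 11 ⇒ 0x37007 (P1/RW1/US1/PS0)
  lvl2: tbl 0x37, slot 17 ⇒ 0x3B007 (P1/RW1/US1/PS0)
  → PA=0x3B108  (3 entries read)
#5 VA=0x30301EA98 (r,kernel):
  lvl0: tbl 0x26, slot 12 ⇒ 0x3D007 (P1/RW1/US1/PS0)
  lvl1: tbl 0x3D, slot 24 ⇒ 0x41007 (P1/RW1/US1/PS0)
  lvl2: tbl 0x41, slot 30 ⇒ 0x42007 (P1/RW1/US1/PS0)
  → PA=0x42A98  (3 entries read)
#6 VA=0x4000009C7 (r,kernel):
  lvl0: tbl 0x26, slot 16 ⇒ 0x2C006 (P0/RW1/US1/PS0)
  ✗ PAGE_NOT_PRESENT  [1 reads]
#7 VA=0x241C00DC9 (r,kernel):
  lvl0: tbl 0x26, slot 9 ⇒ 0x46007 (P1/RW1/US1/PS0)
  lvl1: tbl 0x46, slot 14 ⇒ 0x47007 (P1/RW1/US1/PS0)
  lvl2: tbl 0x47, slot 0 ⇒ 0x48007 (P1/RW1/US1/PS0)
  → PA=0x48DC9  (3 entries read)

Access #4 fault: NONE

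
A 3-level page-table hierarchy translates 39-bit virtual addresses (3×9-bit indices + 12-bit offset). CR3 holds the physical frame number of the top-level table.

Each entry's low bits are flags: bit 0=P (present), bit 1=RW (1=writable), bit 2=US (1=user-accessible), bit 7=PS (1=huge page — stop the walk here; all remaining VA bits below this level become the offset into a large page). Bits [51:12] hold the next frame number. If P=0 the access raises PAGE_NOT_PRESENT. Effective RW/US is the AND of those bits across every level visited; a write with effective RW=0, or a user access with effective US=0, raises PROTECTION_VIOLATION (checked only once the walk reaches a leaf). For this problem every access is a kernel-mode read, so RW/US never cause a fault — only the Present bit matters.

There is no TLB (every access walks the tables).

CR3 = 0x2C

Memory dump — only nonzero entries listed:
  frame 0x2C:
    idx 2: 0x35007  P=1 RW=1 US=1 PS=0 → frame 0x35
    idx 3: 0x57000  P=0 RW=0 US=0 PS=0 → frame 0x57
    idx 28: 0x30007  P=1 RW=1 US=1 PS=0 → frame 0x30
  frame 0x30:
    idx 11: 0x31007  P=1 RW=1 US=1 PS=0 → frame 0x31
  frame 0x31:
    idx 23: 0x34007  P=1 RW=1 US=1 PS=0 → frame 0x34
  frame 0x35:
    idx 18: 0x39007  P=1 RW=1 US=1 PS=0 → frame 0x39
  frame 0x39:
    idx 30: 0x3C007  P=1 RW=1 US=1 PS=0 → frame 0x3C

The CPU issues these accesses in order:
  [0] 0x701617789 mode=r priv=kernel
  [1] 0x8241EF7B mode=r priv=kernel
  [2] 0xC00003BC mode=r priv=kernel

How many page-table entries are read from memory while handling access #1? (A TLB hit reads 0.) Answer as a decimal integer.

Walk each access:
#0 VA=0x701617789 (r,kernel):
  lvl0: tbl 0x2C, slot 28 ⇒ 0x30007 (P1/RW1/US1/PS0)
  lvl1: tbl 0x30, slot 11 ⇒ 0x31007 (P1/RW1/US1/PS0)
  lvl2: tbl 0x31, slot 23 ⇒ 0x34007 (P1/RW1/US1/PS0)
  ⇒ phys 0x34789  [3 reads]
#1 VA=0x8241EF7B (r,kernel):
  lvl0: tbl 0x2C, slot 2 ⇒ 0x35007 (P1/RW1/US1/PS0)
  lvl1: tbl 0x35, slot 18 ⇒ 0x39007 (P1/RW1/US1/PS0)
  lvl2: tbl 0x39, slot 30 ⇒ 0x3C007 (P1/RW1/US1/PS0)
  ⇒ phys 0x3CF7B  [3 reads]
#2 VA=0xC00003BC (r,kernel):
  lvl0: tbl 0x2C, slot 3 ⇒ 0x57000 (P0/RW0/US0/PS0)
  ⇒ fault: PAGE_NOT_PRESENT  — 1 lookups

Entries read for #1: 3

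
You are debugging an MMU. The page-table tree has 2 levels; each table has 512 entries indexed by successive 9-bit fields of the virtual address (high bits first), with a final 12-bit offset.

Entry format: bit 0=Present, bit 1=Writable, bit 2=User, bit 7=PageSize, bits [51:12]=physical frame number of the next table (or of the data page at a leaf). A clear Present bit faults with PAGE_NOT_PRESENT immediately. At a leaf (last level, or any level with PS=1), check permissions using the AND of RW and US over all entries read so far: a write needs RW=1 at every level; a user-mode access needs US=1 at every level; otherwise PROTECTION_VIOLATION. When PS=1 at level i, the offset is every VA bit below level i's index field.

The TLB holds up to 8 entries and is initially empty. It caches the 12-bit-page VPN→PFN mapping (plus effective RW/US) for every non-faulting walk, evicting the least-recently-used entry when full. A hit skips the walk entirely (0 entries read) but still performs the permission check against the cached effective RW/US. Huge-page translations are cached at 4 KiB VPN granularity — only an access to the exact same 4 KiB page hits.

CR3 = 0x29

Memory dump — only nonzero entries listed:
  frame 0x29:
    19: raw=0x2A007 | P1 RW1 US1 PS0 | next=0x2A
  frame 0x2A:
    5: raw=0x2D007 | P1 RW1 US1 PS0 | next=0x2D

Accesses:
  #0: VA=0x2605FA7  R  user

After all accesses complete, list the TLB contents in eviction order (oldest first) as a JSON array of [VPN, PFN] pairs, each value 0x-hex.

Trace:
#0 VA=0x2605FA7 (r,user):
  [0] read 0x29 idx=19: raw=0x2A007 flags P=1 W=1 U=1 S=0
  [1] read 0x2A idx=5: raw=0x2D007 flags P=1 W=1 U=1 S=0
  ✓ 0x2DFA7  — 2 lookups

TLB: [["0x2605", "0x2D"]]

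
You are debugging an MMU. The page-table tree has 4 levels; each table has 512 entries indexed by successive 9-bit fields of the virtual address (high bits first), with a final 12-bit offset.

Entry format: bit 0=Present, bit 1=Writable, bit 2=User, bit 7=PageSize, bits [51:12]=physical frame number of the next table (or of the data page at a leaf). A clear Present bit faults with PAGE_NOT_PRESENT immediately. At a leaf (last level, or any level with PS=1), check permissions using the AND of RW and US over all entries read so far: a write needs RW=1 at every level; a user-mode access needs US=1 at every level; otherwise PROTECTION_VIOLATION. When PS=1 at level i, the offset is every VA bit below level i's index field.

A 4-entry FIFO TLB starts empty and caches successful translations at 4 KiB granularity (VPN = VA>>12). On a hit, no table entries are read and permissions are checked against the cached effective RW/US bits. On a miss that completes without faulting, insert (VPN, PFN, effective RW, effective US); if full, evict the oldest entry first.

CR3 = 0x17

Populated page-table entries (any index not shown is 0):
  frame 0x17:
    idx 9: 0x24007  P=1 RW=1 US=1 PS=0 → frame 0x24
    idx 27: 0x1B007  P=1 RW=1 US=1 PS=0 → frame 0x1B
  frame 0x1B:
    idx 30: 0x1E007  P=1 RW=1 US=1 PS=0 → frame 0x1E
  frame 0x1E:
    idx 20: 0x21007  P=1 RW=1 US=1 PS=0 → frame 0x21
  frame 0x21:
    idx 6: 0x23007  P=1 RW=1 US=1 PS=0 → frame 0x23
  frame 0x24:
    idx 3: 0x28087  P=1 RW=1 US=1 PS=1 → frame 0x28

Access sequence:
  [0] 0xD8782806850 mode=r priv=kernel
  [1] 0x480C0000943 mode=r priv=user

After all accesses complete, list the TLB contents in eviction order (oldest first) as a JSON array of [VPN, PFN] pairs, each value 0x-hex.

Walk each access:
#0 VA=0xD8782806850 (r,kernel):
  L0 @0x17[27] → 0x1B007  P=1,RW=1,US=1,PS=0
  L1 @0x1B[30] → 0x1E007  P=1,RW=1,US=1,PS=0
  L2 @0x1E[20] → 0x21007  P=1,RW=1,US=1,PS=0
  L3 @0x21[6] → 0x23007  P=1,RW=1,US=1,PS=0
  ✓ 0x23850  — 4 lookups
#1 VA=0x480C0000943 (r,user):
  L0 @0x17[9] → 0x24007  P=1,RW=1,US=1,PS=0
  L1 @0x24[3] → 0x28087  P=1,RW=1,US=1,PS=1
  ✓ 0x28943 (huge @L1)  — 2 lookups

TLB: [["0xD8782806", "0x23"], ["0x480C0000", "0x28"]]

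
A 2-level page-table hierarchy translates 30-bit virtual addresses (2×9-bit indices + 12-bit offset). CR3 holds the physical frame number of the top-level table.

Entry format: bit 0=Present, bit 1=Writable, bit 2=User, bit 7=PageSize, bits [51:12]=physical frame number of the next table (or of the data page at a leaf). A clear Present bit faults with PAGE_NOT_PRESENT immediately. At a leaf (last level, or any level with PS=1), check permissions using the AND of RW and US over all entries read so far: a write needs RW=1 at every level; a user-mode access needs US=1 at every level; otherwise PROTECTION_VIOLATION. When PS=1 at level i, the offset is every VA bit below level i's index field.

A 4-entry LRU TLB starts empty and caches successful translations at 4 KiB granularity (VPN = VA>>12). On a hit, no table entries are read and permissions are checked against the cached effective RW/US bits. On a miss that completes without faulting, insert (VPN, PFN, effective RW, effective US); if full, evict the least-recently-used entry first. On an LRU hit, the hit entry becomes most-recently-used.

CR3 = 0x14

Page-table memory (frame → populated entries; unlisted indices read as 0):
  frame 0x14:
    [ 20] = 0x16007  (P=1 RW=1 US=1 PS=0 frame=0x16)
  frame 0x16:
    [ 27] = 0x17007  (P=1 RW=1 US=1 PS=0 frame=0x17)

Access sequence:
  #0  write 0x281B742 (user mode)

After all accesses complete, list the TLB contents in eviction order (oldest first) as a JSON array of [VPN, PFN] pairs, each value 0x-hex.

Walk each access:
#0 VA=0x281B742 (w,user):
  [0] read 0x14 idx=20: raw=0x16007 flags P=1 W=1 U=1 S=0
  [1] read 0x16 idx=27: raw=0x17007 flags P=1 W=1 U=1 S=0
  ⇒ phys 0x17742  [2 reads]

TLB: [["0x281B", "0x17"]]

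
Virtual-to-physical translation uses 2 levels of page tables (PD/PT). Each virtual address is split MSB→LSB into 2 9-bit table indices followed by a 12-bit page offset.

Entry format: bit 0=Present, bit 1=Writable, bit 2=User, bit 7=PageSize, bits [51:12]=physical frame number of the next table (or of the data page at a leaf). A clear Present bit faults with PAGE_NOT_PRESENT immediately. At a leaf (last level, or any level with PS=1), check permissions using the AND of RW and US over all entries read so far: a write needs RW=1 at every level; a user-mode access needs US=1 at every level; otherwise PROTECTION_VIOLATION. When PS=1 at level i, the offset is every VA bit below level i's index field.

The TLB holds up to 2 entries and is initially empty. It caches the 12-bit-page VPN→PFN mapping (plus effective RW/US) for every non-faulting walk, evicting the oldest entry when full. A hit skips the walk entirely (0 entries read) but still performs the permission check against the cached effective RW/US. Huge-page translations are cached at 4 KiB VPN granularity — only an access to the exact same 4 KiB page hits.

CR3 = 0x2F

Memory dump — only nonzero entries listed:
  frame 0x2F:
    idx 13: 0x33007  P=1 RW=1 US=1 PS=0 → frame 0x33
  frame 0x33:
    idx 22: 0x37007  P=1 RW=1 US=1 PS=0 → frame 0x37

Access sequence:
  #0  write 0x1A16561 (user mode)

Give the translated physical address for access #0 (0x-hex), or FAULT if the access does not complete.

Trace:
#0 VA=0x1A16561 (w,user):
  [0] read 0x2F idx=13: raw=0x33007 flags P=1 W=1 U=1 S=0
  [1] read 0x33 idx=22: raw=0x37007 flags P=1 W=1 U=1 S=0
  → PA=0x37561  (2 entries read)

Access #0 PA: 0x37561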